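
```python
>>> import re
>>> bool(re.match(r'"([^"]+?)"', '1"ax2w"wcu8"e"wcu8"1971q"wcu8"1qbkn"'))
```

False

`match` is anchored at position 0; if the pattern doesn't fit there, it returns None.
Here the string doesn't start with a match, so the call returns None, and `bool(None)` is False.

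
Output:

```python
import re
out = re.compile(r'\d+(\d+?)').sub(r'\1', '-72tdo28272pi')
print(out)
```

-2tdo2pi

Pattern: one or more of a digit; then one or more of a digit (lazy) (captured).
Matches: at [1:3] → '72'; at [6:11] → '28272'.
The replacement refers to a captured group, so each match is rewritten using its own captured text.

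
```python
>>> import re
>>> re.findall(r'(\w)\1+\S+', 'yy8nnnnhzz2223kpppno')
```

['y']

`\1` is not a pattern — it's the concrete string captured by group 1, re-applied verbatim.
Scanning left to right: at [0:20] match 'yy8nnnnhzz2223kpppno', group 1 = 'y'.
Because there's exactly one group, `findall` drops the full match and keeps group 1 from the one hit.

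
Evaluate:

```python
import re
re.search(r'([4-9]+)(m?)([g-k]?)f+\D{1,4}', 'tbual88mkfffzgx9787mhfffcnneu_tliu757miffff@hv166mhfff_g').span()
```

(5, 15)

The match spans [5:15] → '88mkfffzgx'.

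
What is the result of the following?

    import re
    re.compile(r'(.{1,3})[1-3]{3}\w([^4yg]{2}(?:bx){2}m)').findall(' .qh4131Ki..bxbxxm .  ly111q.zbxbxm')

Pattern: 1 to 3 of any character (captured); then exactly 3 of a character in [1-3], then a word character; then exactly 2 of any character except [4yg], then the literal 'bx' repeated 2 times, then the literal 'm' (captured).
Scanning left to right: at [21:35] match ' ly111q.zbxbxm', groups = (' ly', '.zbxbxm').
`findall` packs the 2 group values into a tuple for every match.

[(' ly', '.zbxbxm')]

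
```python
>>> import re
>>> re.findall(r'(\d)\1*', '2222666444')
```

`\1` is not a pattern — it's the concrete string captured by group 1, re-applied verbatim.
Walking the string: at [0:4] match '2222', group 1 = '2'; at [4:7] match '666', group 1 = '6'; at [7:10] match '444', group 1 = '4'.
`findall` collects group 1 from each match (3 total).

['2', '6', '4']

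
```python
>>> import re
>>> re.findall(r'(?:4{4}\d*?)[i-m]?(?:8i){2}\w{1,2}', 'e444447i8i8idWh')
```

['444447i8i8idW']

This matches exactly 4 of the literal '4', then zero or more of a digit (lazy) (non-capturing group); then optionally a character in [i-m], then the literal '8i' repeated 2 times, then 1 to 2 of a word character.
Matches: at [1:14] → '444447i8i8idW'.
No capturing groups, so `findall` returns the 1 full match string.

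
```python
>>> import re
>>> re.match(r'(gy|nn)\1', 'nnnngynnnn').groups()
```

('nn',)

The match spans [0:4] → 'nnnn'.
Captured: group 1 = 'nn'.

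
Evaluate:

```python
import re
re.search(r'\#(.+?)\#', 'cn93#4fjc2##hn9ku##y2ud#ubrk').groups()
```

('4fjc2',)

A non-greedy quantifier consumes as few characters as it can — just enough that the remainder of the pattern still matches from where it stops; whatever follows it matches normally.
Unlike `match`, `search` isn't anchored — it looks for the pattern anywhere in the string.
The match spans [4:11] → '#4fjc2#'.
Captured: group 1 = '4fjc2'.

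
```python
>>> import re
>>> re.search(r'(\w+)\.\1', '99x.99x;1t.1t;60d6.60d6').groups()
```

('99x',)

The match spans [0:7] → '99x.99x'.
Captured: group 1 = '99x'.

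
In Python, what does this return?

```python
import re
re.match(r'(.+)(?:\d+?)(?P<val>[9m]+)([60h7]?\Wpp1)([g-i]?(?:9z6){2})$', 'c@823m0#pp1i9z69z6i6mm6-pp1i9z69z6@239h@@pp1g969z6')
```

None

`match` is anchored at position 0; if the pattern doesn't fit there, it returns None.
Here the string doesn't start with a match, so the call returns None.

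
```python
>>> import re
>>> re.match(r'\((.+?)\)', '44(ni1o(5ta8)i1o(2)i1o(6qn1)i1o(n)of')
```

None

`match` is anchored at position 0; if the pattern doesn't fit there, it returns None.
Here the string doesn't start with a match, so the call returns None.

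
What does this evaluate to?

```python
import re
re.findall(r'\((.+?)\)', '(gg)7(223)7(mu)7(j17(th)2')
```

['gg', '223', 'mu', 'j17(th']

The `?` after the quantifier makes it lazy — it takes as little as possible before letting the rest of the pattern try.
Because there's exactly one group, `findall` drops the full match and keeps group 1 from each hit.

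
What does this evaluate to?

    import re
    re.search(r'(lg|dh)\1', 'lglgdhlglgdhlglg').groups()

('lg',)

The backreference `\1` re-matches whatever the first group consumed, character for character.
`re.search` scans for the first position where the pattern succeeds.
The match spans [0:4] → 'lglg'.
Captured: group 1 = 'lg'.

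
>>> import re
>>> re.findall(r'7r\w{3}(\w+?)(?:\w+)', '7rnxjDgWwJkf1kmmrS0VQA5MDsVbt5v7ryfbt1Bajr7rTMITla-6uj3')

Because the quantifier is non-greedy, it stops expanding at the earliest point where the rest of the pattern can succeed.
One capturing group, so `findall` returns just the captured substring from the one match — 1 in all.

['D']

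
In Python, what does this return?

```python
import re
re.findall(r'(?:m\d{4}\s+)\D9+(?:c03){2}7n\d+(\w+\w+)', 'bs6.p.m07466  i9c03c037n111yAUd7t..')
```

Pattern: a literal 'm', then exactly 4 of a digit, then one or more of whitespace (non-capturing group); then a non-digit, then one or more of the literal '9'; then the literal 'c03' repeated 2 times, then the literal '7n', then one or more of a digit; then one or more of a word character, then one or more of a word character (captured).
With a single group, `findall` returns only what that group captured — 0 items.
Nothing in the string satisfies the pattern, so the list is empty.

[]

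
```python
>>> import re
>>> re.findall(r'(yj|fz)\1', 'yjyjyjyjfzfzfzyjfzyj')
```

['yj', 'yj', 'fz']

`\1` has to match the exact text group 1 already captured.
Scanning left to right: at [0:4] match 'yjyj', group 1 = 'yj'; at [4:8] match 'yjyj', group 1 = 'yj'; at [8:12] match 'fzfz', group 1 = 'fz'.
With a single group, `findall` returns only what that group captured — 3 items.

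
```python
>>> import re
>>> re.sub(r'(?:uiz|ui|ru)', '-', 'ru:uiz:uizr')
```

'-:-:-r'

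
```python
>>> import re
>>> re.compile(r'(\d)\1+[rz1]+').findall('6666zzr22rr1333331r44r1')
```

['6', '2', '3', '4']

`\1` is not a pattern — it's the concrete string captured by group 1, re-applied verbatim.
One capturing group, so `findall` returns just the captured substring from each match — 4 in all.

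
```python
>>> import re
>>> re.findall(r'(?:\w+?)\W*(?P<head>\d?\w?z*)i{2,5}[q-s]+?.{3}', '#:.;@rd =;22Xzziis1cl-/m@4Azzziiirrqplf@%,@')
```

['2Xzz', '4Azzz']

Lazy quantifiers expand one character at a time until the remainder of the pattern can match.
One capturing group, so `findall` returns just the captured substring from each match — 2 in all.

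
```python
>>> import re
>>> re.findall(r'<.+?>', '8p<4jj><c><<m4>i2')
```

['<4jj>', '<c>', '<<m4>']

Because the quantifier is non-greedy, it stops expanding at the earliest point where the rest of the pattern can succeed.
Scanning left to right: at [2:7] → '<4jj>'; at [7:10] → '<c>'; at [10:15] → '<<m4>'.
No capturing groups, so `findall` returns the 3 full match strings.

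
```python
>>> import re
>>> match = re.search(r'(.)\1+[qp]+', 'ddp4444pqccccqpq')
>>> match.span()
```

A backreference is literal: `\1` must see the identical characters the first group matched.
`re.search` scans for the first position where the pattern succeeds.
The match spans [0:3] → 'ddp'.
Captured: group 1 = 'd'.

(0, 3)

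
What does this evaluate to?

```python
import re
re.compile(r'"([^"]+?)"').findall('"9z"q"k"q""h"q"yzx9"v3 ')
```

['9z', 'k', 'h', 'yzx9']

One capturing group, so `findall` returns just the captured substring from each match — 4 in all.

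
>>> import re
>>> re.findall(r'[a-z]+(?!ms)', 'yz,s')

`(?!…)`/`(?<!…)` only lets a position through if the neighbouring text does NOT match; no characters are consumed.
Scanning left to right: at [0:2] → 'yz'; at [3:4] → 's'.
Since nothing is captured, `findall` lists the 2 matched substrings directly.

['yz', 's']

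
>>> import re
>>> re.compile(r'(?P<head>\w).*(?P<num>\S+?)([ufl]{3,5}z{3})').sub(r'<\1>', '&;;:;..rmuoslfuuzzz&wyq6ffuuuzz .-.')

'&;;:;..<r>&wyq6ffuuuzz .-.'

The pattern matches a word character (captured as 'head'); then zero or more of any character; then one or more of a non-whitespace character (lazy) (captured as 'num'); then 3 to 5 of one of [ufl], then exactly 3 of a literal 'z' (captured).
Matches: at [7:19] → 'rmuoslfuuzzz'.
The replacement refers to a captured group, so each match is rewritten using its own captured text.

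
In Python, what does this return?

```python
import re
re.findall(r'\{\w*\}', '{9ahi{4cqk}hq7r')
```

Walking the string: at [5:11] → '{4cqk}'.
With no groups in the pattern, `findall` gives back each whole match — 1 here.

['{4cqk}']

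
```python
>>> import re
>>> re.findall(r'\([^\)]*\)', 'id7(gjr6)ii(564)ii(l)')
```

With no groups in the pattern, `findall` gives back each whole match — 3 here.

['(gjr6)', '(564)', '(l)']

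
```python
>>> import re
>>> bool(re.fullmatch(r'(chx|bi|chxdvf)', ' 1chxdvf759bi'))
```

False

`re.fullmatch` requires the pattern to consume the entire string.
Here the string isn't matched end-to-end, so the call returns None, and `bool(None)` is False.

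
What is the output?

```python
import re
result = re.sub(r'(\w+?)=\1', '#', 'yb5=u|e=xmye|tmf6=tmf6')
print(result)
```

yb5=u|e=xmye|#

The backreference `\1` re-matches whatever the first group consumed, character for character.
Matches: at [13:22] → 'tmf6=tmf6'.
Every occurrence is swapped for '#'.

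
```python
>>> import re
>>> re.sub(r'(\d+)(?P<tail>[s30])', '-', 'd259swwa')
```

'd-wwa'

The pattern matches one or more of a digit (captured); then one of [s30] (captured as 'tail').
Matches: at [1:5] → '259s'.
Every occurrence is swapped for '-'.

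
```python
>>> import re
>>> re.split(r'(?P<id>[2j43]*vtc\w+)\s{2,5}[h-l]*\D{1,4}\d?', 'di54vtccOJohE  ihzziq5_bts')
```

This matches zero or more of one of [2j43], then the literal 'vtc', then one or more of a word character (captured as 'id'); then 2 to 5 of whitespace, then zero or more of a character in [h-l]; then 1 to 4 of a non-digit, then optionally a digit.
`re.split` interleaves the captured-group text with the surrounding fragments.

['di5', '4vtccOJohE', '_bts']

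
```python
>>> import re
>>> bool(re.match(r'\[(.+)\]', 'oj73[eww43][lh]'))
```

`re.match` only tries the pattern at the start of the string.
Here the pattern fails at index 0, so the call returns None, and `bool(None)` is False.

False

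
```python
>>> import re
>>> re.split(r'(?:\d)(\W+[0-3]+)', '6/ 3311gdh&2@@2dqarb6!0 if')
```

['', '/ 3311', 'gdh&', '@@2', 'dqarb', '!0', ' if']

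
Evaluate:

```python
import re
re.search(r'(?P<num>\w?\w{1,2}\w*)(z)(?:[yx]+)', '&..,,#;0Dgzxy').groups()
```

Pattern: optionally a word character, then 1 to 2 of a word character, then zero or more of a word character (captured as 'num'); then a literal 'z' (captured); then one or more of one of [yx] (non-capturing group).
`re.search` scans for the first position where the pattern succeeds.
The match spans [7:13] → '0Dgzxy'.
Captured: group 1 = '0Dg', group 2 = 'z'.

('0Dg', 'z')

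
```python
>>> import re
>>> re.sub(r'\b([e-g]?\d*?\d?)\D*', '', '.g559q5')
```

The pattern matches a word boundary (`\b`, zero-width); then optionally a character in [e-g], then zero or more of a digit (lazy), then optionally a digit (captured); then zero or more of a non-digit.
Matches: at [1:3] → 'g5'; at [7:7] → ''.
Each match is replaced by ''.

'.59q5'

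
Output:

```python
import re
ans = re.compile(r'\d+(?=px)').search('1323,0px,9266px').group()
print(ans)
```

0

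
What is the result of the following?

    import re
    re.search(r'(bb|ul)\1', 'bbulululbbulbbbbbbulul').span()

(2, 6)

`\1` has to match the exact text group 1 already captured.
`re.search` tries every starting position until one works.
The match spans [2:6] → 'ulul'.
Captured: group 1 = 'ul'.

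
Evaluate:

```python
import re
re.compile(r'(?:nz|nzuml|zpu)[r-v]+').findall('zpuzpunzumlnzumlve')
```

['nzu', 'nzu']

Branches in `(...|...)` are attempted left-to-right; the first branch that allows the whole pattern to succeed is taken.
Matches: at [6:9] → 'nzu'; at [11:14] → 'nzu'.
`findall` yields the raw match text (2 of them) because the pattern has no groups.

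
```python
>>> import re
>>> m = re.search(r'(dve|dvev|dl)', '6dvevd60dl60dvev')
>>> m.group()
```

Alternation tries branches left to right and keeps the first one that lets the overall match succeed at that position.
The match spans [1:4] → 'dve'.

'dve'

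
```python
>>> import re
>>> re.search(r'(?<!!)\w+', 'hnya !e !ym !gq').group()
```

'hnya'

The negative lookahead/lookbehind blocks any match where the forbidden context is present.
The match spans [0:4] → 'hnya'.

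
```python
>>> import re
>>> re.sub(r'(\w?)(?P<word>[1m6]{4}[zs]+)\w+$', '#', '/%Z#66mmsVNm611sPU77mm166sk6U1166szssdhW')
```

This matches optionally a word character (captured); then exactly 4 of one of [1m6], then one or more of one of [zs] (captured as 'word'); then one or more of a word character; then anchored at the end.
Matches: at [4:40] → '66mmsVNm611sPU77mm166sk6U1166szssdhW'.
`sub` substitutes '#' at each match site.

'/%Z##'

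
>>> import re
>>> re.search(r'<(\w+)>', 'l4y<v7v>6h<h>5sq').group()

'<v7v>'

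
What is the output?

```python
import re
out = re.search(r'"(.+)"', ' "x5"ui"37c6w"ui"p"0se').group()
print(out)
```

"x5"ui"37c6w"ui"p"

The match spans [1:19] → '"x5"ui"37c6w"ui"p"'.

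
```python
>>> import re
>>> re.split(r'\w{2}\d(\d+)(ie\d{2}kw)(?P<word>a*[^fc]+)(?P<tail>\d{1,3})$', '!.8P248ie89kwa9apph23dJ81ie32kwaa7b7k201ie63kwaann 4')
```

`re.split` interleaves the captured-group text with the surrounding fragments.

['!.', '48', 'ie89kw', 'a9apph23dJ81ie32kwaa7b7k201ie63kwaann ', '4', '']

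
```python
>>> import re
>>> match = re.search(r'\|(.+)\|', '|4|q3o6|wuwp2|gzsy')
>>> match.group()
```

'|4|q3o6|wuwp2|'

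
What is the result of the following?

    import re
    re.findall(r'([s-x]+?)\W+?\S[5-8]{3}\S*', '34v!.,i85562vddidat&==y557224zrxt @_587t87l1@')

Pattern: one or more of a character in [s-x] (lazy) (captured); then one or more of a non-word character (lazy), then a non-whitespace character; then exactly 3 of a character in [5-8], then zero or more of a non-whitespace character.
Scanning left to right: at [2:33] match 'v!.,i85562vddidat&==y557224zrxt', group 1 = 'v'.
One capturing group, so `findall` returns just the captured substring from the one match — 1 in all.

['v']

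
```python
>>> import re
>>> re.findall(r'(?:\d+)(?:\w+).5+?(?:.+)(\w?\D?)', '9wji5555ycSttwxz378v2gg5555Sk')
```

Pattern: one or more of a digit (non-capturing group); then one or more of a word character (non-capturing group); then any character, then one or more of a literal '5' (lazy); then one or more of any character (non-capturing group); then optionally a word character, then optionally a non-digit (captured).
Scanning left to right: at [0:29] match '9wji5555ycSttwxz378v2gg5555Sk', group 1 = ''.
One capturing group, so `findall` returns just the captured substring from the one match — 1 in all.

['']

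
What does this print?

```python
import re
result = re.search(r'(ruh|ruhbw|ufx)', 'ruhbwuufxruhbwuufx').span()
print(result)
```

The regex engine tests alternatives in the order written; an earlier branch that matches wins even if a later one would match more.
`re.search` scans for the first position where the pattern succeeds.
The match spans [0:3] → 'ruh'.
Captured: group 1 = 'ruh'.

(0, 3)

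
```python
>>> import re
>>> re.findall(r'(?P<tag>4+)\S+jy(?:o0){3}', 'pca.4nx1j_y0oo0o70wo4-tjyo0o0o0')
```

['4']

This matches one or more of a literal '4' (captured as 'tag'); then one or more of a non-whitespace character, then the literal 'jy', then the literal 'o0' repeated 3 times.
Walking the string: at [4:31] match '4nx1j_y0oo0o70wo4-tjyo0o0o0', group 1 = '4'.
`findall` collects group 1 from the one match (1 total).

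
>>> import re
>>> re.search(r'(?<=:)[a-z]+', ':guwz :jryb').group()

'guwz'

The lookaround is zero-width — it requires the adjacent text to match without consuming it, so the asserted text isn't part of the match.
The match spans [1:5] → 'guwz'.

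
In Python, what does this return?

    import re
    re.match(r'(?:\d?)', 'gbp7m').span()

This matches optionally a digit (non-capturing group).
`match` is anchored at position 0; if the pattern doesn't fit there, it returns None.
The match spans [0:0] → ''.

(0, 0)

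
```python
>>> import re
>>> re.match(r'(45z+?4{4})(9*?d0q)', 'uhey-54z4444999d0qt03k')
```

None

`match` is anchored at position 0; if the pattern doesn't fit there, it returns None.
Here the string doesn't start with a match, so the call returns None.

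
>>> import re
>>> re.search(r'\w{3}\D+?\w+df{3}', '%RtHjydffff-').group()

'RtHjydfff'

The match spans [1:10] → 'RtHjydfff'.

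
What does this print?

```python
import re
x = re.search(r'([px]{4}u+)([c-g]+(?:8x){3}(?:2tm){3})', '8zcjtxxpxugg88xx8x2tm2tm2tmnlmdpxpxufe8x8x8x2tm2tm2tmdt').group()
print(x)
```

pxpxufe8x8x8x2tm2tm2tm

Pattern: exactly 4 of one of [px], then one or more of a literal 'u' (captured); then one or more of a character in [c-g], then the literal '8x' repeated 3 times, then the literal '2tm' repeated 3 times (captured).
`search` walks the string left to right and returns the first match it finds.
The match spans [31:53] → 'pxpxufe8x8x8x2tm2tm2tm'.
Captured: group 1 = 'pxpxu', group 2 = 'fe8x8x8x2tm2tm2tm'.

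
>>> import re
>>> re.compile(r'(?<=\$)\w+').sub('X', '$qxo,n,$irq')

'$X,n,$X'

Because the assertion is zero-width, the text it checks is not consumed and won't appear in the result.
`sub` substitutes 'X' at each match site.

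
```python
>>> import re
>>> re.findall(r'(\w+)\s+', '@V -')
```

This matches one or more of a word character (captured); then one or more of whitespace.
Walking the string: at [1:3] match 'V ', group 1 = 'V'.
With a single group, `findall` returns only what that group captured — 1 item.

['V']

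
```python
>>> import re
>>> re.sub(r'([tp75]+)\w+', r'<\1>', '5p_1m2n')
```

'<5p>'

The pattern matches one or more of one of [tp75] (captured); then one or more of a word character.
Each match is replaced using the text its own group 1 captured.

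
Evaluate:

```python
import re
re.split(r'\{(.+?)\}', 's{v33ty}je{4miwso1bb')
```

Matches to split on: at [1:8] → '{v33ty}'.
The group in the pattern means `split` returns the separators' captures alongside the pieces.

['s', 'v33ty', 'je{4miwso1bb']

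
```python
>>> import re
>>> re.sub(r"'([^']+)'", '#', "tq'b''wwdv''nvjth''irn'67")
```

Matches: at [2:5] → "'b'"; at [5:11] → "'wwdv'"; at [11:18] → "'nvjth'"; at [18:23] → "'irn'".
Every occurrence is swapped for '#'.

'tq####67'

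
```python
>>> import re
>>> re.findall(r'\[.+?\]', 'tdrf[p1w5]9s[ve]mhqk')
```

['[p1w5]', '[ve]']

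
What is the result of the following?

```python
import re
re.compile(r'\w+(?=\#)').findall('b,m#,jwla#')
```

['m', 'jwla']

Lookahead/lookbehind check context without consuming it, so the matched span excludes the asserted characters.
Since nothing is captured, `findall` lists the 2 matched substrings directly.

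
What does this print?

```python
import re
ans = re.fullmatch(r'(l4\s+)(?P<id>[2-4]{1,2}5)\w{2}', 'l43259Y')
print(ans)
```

None

The pattern matches the literal 'l4', then one or more of whitespace (captured); then 1 to 2 of a character in [2-4], then the literal '5' (captured as 'id'); then exactly 2 of a word character.
For `fullmatch`, every character of the input must be accounted for by the pattern.
Here the pattern can't cover the whole string, so the call returns None.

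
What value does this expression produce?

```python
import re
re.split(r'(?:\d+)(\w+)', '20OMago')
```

['', 'OMago', '']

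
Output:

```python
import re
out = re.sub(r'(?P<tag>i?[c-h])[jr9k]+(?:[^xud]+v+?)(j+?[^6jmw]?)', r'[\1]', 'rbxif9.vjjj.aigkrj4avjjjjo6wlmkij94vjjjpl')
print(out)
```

rbx[if]jjpl

`\1` in the replacement pulls in group 1's text for each match.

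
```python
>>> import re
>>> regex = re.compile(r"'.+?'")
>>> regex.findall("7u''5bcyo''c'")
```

A `+?`/`*?`/`{m,n}?` starts at its minimum and grows only as far as needed for what follows to match.
Scanning left to right: at [2:10] → "''5bcyo'"; at [10:13] → "'c'".
Since nothing is captured, `findall` lists the 2 matched substrings directly.

["''5bcyo'", "'c'"]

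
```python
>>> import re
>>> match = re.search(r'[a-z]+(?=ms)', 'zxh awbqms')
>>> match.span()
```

The positive lookaround only admits positions where the adjacent text matches; those characters stay outside the span.
`search` walks the string left to right and returns the first match it finds.
The match spans [4:8] → 'awbq'.

(4, 8)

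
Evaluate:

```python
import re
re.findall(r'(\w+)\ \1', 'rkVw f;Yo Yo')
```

['Yo']

`\1` has to match the exact text group 1 already captured.
With a single group, `findall` returns only what that group captured — 1 item.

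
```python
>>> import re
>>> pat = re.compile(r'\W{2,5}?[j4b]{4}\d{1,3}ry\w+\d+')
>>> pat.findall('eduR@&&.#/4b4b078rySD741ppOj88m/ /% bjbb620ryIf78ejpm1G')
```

['&&.#/4b4b078rySD741ppOj88', '/ /% bjbb620ryIf78ejpm1']

This matches 2 to 5 of a non-word character (lazy), then exactly 4 of one of [j4b], then 1 to 3 of a digit; then the literal 'ry', then one or more of a word character, then one or more of a digit.
Matches: at [5:30] → '&&.#/4b4b078rySD741ppOj88'; at [31:54] → '/ /% bjbb620ryIf78ejpm1'.
`findall` yields the raw match text (2 of them) because the pattern has no groups.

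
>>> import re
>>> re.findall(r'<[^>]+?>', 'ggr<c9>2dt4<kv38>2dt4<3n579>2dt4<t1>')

['<c9>', '<kv38>', '<3n579>', '<t1>']

Matches: at [3:7] → '<c9>'; at [11:17] → '<kv38>'; at [21:28] → '<3n579>'; at [32:36] → '<t1>'.
`findall` yields the raw match text (4 of them) because the pattern has no groups.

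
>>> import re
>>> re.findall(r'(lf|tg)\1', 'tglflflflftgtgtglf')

After group 1 captures some text, `\1` only succeeds where that same text appears again.
`findall` collects group 1 from each match (3 total).

['lf', 'lf', 'tg']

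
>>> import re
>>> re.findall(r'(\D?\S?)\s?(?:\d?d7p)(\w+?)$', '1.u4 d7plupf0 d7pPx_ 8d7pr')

[('x_', 'r')]

Pattern: optionally a non-digit, then optionally a non-whitespace character (captured); then optionally whitespace; then optionally a digit, then the literal 'd7p' (non-capturing group); then one or more of a word character (lazy) (captured); then anchored at the end.
Walking the string: at [18:26] match 'x_ 8d7pr', groups = ('x_', 'r').
With 2 capturing groups, `findall` returns a 2-tuple per match.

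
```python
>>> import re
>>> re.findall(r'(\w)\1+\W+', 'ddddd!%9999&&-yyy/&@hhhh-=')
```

['d', '9', 'y', 'h']

After group 1 captures some text, `\1` only succeeds where that same text appears again.
`findall` collects group 1 from each match (4 total).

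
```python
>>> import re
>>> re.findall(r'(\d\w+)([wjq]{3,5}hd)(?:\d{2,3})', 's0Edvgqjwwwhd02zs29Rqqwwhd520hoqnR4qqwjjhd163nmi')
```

Pattern: a digit, then one or more of a word character (captured); then 3 to 5 of one of [wjq], then the literal 'hd' (captured); then 2 to 3 of a digit (non-capturing group).
Scanning left to right: at [1:45] match '0Edvgqjwwwhd02zs29Rqqwwhd520hoqnR4qqwjjhd163', groups = ('0Edvgqjwwwhd02zs29Rqqwwhd520hoqnR4qq', 'wjjhd').
2 groups means the one result is a tuple of 2 captured strings — 1 here.

[('0Edvgqjwwwhd02zs29Rqqwwhd520hoqnR4qq', 'wjjhd')]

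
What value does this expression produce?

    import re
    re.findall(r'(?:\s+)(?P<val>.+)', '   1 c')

['1 c']

Pattern: one or more of whitespace (non-capturing group); then one or more of any character (captured as 'val').
Scanning left to right: at [0:6] match '   1 c', group 1 = '1 c'.
`findall` collects group 1 from the one match (1 total).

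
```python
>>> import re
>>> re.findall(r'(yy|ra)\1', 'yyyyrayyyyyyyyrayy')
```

['yy', 'yy', 'yy']

A backreference is literal: `\1` must see the identical characters the first group matched.
Walking the string: at [0:4] match 'yyyy', group 1 = 'yy'; at [6:10] match 'yyyy', group 1 = 'yy'; at [10:14] match 'yyyy', group 1 = 'yy'.
With a single group, `findall` returns only what that group captured — 3 items.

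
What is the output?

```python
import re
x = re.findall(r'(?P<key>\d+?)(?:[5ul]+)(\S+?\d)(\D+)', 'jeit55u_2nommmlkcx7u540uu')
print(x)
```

[('5', '_2', 'nommmlkcx'), ('7', '40', 'uu')]

3 groups means each result is a tuple of 3 captured strings — 2 here.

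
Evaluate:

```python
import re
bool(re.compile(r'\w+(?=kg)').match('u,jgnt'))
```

False

The positive lookaround only admits positions where the adjacent text matches; those characters stay outside the span.
`match` is anchored at position 0; if the pattern doesn't fit there, it returns None.
Here position 0 doesn't satisfy it, so the call returns None, and `bool(None)` is False.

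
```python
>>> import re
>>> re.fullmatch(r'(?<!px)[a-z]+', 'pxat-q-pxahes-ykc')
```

None

For `fullmatch`, every character of the input must be accounted for by the pattern.
Here the string isn't matched end-to-end, so the call returns None.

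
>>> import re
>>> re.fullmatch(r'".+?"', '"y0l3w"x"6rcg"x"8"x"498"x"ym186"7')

`re.fullmatch` requires the pattern to consume the entire string.
Here there's no way to consume every character, so the call returns None.

None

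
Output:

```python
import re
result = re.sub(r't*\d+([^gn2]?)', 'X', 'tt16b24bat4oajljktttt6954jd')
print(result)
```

`sub` substitutes 'X' at each match site.

XXaXajljkXd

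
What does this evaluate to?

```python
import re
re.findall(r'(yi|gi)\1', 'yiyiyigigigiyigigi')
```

['yi', 'gi', 'gi']

After group 1 captures some text, `\1` only succeeds where that same text appears again.
Walking the string: at [0:4] match 'yiyi', group 1 = 'yi'; at [6:10] match 'gigi', group 1 = 'gi'; at [14:18] match 'gigi', group 1 = 'gi'.
With a single group, `findall` returns only what that group captured — 3 items.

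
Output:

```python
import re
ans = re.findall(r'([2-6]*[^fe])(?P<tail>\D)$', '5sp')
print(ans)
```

The pattern matches zero or more of a character in [2-6], then any character except [fe] (captured); then a non-digit (captured as 'tail'); then anchored at the end.
2 groups means the one result is a tuple of 2 captured strings — 1 here.

[('5s', 'p')]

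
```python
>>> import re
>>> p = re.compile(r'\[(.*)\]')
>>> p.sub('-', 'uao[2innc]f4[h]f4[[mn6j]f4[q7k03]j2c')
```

'uao-j2c'

Every occurrence is swapped for '-'.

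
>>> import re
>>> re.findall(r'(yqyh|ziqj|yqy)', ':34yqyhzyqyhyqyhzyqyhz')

Alternation isn't longest-match — the leftmost alternative that fits at this position is chosen.
With a single group, `findall` returns only what that group captured — 4 items.

['yqyh', 'yqyh', 'yqyh', 'yqyh']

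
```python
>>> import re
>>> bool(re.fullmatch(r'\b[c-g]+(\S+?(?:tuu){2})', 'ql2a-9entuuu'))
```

Pattern: a word boundary (`\b`, zero-width); then one or more of a character in [c-g]; then one or more of a non-whitespace character (lazy), then the literal 'tuu' repeated 2 times (captured).
`re.fullmatch` is like wrapping the pattern in `^…$` (in single-line mode).
Here the pattern can't cover the whole string, so the call returns None, and `bool(None)` is False.

False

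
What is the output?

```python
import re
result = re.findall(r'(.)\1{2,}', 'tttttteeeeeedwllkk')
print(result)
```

`\1` has to match the exact text group 1 already captured.
Scanning left to right: at [0:6] match 'tttttt', group 1 = 't'; at [6:12] match 'eeeeee', group 1 = 'e'.
Because there's exactly one group, `findall` drops the full match and keeps group 1 from each hit.

['t', 'e']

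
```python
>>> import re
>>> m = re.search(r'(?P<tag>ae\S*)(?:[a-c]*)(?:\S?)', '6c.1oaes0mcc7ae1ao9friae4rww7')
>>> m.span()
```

(5, 29)

The pattern matches the literal 'ae', then zero or more of a non-whitespace character (captured as 'tag'); then zero or more of a character in [a-c] (non-capturing group); then optionally a non-whitespace character (non-capturing group).
The match spans [5:29] → 'aes0mcc7ae1ao9friae4rww7'.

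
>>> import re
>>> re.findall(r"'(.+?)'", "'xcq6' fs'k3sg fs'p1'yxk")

['xcq6', 'k3sg fs']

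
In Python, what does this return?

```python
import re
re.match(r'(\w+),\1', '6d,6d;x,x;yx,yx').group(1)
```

'6d'

`\1` is not a pattern — it's the concrete string captured by group 1, re-applied verbatim.
`re.match` won't scan ahead — the pattern has to work from the very first character.
The match spans [0:5] → '6d,6d'.
Captured: group 1 = '6d'.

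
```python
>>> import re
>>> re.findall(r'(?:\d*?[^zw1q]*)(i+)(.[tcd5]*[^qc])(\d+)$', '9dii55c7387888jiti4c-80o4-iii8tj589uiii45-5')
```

[('i', '45-', '5')]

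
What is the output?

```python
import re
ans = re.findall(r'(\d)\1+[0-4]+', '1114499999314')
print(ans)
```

`\1` is not a pattern — it's the concrete string captured by group 1, re-applied verbatim.
Walking the string: at [0:5] match '11144', group 1 = '1'; at [5:13] match '99999314', group 1 = '9'.
One capturing group, so `findall` returns just the captured substring from each match — 2 in all.

['1', '9']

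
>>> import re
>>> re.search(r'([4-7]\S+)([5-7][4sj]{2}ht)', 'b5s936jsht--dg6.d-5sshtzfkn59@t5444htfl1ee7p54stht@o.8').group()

The pattern matches a character in [4-7], then one or more of a non-whitespace character (captured); then a character in [5-7], then exactly 2 of one of [4sj], then the literal 'ht' (captured).
`re.search` scans for the first position where the pattern succeeds.
The match spans [1:23] → '5s936jsht--dg6.d-5ssht'.
Captured: group 1 = '5s936jsht--dg6.d-', group 2 = '5ssht'.

'5s936jsht--dg6.d-5ssht'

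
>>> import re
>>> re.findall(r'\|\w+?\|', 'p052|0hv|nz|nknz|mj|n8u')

Walking the string: at [4:9] → '|0hv|'; at [11:17] → '|nknz|'.
`findall` yields the raw match text (2 of them) because the pattern has no groups.

['|0hv|', '|nknz|']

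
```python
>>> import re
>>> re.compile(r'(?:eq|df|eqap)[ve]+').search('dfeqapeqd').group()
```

The match spans [0:3] → 'dfe'.

'dfe'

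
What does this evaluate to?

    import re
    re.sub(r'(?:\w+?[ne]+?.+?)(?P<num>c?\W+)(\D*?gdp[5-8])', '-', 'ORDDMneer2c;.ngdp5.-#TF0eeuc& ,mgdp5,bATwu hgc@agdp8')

'-.-#-,bATwu hgc@agdp8'

A `+?`/`*?`/`{m,n}?` starts at its minimum and grows only as far as needed for what follows to match.
Every occurrence is swapped for '-'.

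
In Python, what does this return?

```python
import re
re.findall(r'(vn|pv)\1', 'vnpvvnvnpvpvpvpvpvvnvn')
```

['vn', 'pv', 'pv', 'vn']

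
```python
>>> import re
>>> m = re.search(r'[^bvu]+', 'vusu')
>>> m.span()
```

The pattern matches one or more of any character except [bvu].
`search` walks the string left to right and returns the first match it finds.
The match spans [2:3] → 's'.

(2, 3)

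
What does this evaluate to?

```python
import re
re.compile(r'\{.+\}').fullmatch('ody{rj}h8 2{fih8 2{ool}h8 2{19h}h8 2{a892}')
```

`re.fullmatch` requires the pattern to consume the entire string.
Here the string isn't matched end-to-end, so the call returns None.

None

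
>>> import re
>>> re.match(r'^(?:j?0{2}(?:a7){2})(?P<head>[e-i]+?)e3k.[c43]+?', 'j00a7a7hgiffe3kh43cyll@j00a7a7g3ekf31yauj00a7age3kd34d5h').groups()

('hgiff',)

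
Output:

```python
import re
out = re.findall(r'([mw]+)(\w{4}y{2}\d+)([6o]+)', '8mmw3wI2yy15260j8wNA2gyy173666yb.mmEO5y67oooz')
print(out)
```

This matches one or more of one of [mw] (captured); then exactly 4 of a word character, then exactly 2 of a literal 'y', then one or more of a digit (captured); then one or more of one of [6o] (captured).
Scanning left to right: at [1:14] match 'mmw3wI2yy1526', groups = ('mmw', '3wI2yy152', '6'); at [17:30] match 'wNA2gyy173666', groups = ('w', 'NA2gyy17366', '6').
Multiple groups make `findall` return tuples — one 3-tuple for each match.

[('mmw', '3wI2yy152', '6'), ('w', 'NA2gyy17366', '6')]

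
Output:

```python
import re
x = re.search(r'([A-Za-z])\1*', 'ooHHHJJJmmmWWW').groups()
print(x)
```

('o',)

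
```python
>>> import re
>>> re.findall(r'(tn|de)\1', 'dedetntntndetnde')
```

`\1` is not a pattern — it's the concrete string captured by group 1, re-applied verbatim.
Scanning left to right: at [0:4] match 'dede', group 1 = 'de'; at [4:8] match 'tntn', group 1 = 'tn'.
With a single group, `findall` returns only what that group captured — 2 items.

['de', 'tn']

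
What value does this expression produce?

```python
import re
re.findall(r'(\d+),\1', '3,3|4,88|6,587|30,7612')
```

`\1` is not a pattern — it's the concrete string captured by group 1, re-applied verbatim.
`findall` collects group 1 from the one match (1 total).

['3']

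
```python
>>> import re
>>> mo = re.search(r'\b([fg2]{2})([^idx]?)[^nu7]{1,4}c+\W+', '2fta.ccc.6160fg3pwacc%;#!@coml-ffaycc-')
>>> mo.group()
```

Pattern: a word boundary (`\b`, zero-width); then exactly 2 of one of [fg2] (captured); then optionally any character except [idx] (captured); then 1 to 4 of any character except [nu7], then one or more of a literal 'c', then one or more of a non-word character.
`re.search` scans for the first position where the pattern succeeds.
The match spans [0:9] → '2fta.ccc.'.
Captured: group 1 = '2f', group 2 = 't'.

'2fta.ccc.'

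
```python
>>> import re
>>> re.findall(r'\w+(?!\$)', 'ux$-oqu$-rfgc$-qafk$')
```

The negative lookahead/lookbehind blocks any match where the forbidden context is present.
With no groups in the pattern, `findall` gives back each whole match — 4 here.

['u', 'oq', 'rfg', 'qaf']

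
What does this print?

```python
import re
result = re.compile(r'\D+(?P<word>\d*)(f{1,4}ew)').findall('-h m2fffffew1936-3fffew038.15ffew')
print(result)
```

2 groups means each result is a tuple of 2 captured strings — 3 here.

[('', 'few'), ('3', 'fffew'), ('15', 'ffew')]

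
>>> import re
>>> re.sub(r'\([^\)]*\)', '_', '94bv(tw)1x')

Matches: at [4:8] → '(tw)'.
Each match is replaced by '_'.

'94bv_1x'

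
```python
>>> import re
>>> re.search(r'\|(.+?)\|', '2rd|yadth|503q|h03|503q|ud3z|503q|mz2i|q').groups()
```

('yadth',)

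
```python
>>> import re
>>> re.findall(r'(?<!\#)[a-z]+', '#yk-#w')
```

The negative lookahead/lookbehind blocks any match where the forbidden context is present.
With no groups in the pattern, `findall` gives back each whole match — 1 here.

['k']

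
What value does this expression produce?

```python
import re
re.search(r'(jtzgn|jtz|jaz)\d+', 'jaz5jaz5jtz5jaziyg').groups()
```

The match spans [0:4] → 'jaz5'.
Captured: group 1 = 'jaz'.

('jaz',)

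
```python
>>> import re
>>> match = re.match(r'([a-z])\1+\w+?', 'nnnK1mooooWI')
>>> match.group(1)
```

`\1` is not a pattern — it's the concrete string captured by group 1, re-applied verbatim.
With `match`, the pattern is implicitly anchored at the beginning.
The match spans [0:4] → 'nnnK'.
Captured: group 1 = 'n'.

'n'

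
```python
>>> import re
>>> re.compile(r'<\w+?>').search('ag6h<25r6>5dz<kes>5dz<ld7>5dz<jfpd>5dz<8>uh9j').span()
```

`re.search` scans for the first position where the pattern succeeds.
The match spans [4:10] → '<25r6>'.

(4, 10)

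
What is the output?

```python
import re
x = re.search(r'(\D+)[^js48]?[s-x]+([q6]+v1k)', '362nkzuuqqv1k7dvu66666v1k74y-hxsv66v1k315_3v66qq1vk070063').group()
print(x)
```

nkzuuqqv1k

The match spans [3:13] → 'nkzuuqqv1k'.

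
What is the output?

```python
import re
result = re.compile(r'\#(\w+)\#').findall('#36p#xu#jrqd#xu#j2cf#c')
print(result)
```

['36p', 'jrqd', 'j2cf']

Walking the string: at [0:5] match '#36p#', group 1 = '36p'; at [7:13] match '#jrqd#', group 1 = 'jrqd'; at [15:21] match '#j2cf#', group 1 = 'j2cf'.
Because there's exactly one group, `findall` drops the full match and keeps group 1 from each hit.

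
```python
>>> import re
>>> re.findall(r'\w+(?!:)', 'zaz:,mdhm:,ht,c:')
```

The negative lookaround is zero-width — it rules out positions where the adjacent text would match, without consuming anything.
With no groups in the pattern, `findall` gives back each whole match — 3 here.

['za', 'mdh', 'ht']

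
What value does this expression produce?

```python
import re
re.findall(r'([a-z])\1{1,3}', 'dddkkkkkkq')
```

A backreference is literal: `\1` must see the identical characters the first group matched.
Matches: at [0:3] match 'ddd', group 1 = 'd'; at [3:7] match 'kkkk', group 1 = 'k'; at [7:9] match 'kk', group 1 = 'k'.
With a single group, `findall` returns only what that group captured — 3 items.

['d', 'k', 'k']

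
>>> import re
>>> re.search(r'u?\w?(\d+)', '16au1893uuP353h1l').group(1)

The match spans [0:2] → '16'.
Captured: group 1 = '6'.

'6'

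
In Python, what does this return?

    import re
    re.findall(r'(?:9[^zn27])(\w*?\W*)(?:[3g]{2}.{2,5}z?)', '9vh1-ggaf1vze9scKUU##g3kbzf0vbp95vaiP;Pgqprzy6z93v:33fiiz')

['h1-', 'cKUU##', 'v:']

This matches the literal '9', then any character except [zn27] (non-capturing group); then zero or more of a word character (lazy), then zero or more of a non-word character (captured); then exactly 2 of one of [3g], then 2 to 5 of any character, then optionally the literal 'z' (non-capturing group).
Walking the string: at [0:12] match '9vh1-ggaf1vz', group 1 = 'h1-'; at [13:28] match '9scKUU##g3kbzf0', group 1 = 'cKUU##'; at [47:57] match '93v:33fiiz', group 1 = 'v:'.
`findall` collects group 1 from each match (3 total).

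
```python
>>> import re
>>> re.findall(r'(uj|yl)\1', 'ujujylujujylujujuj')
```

`\1` is not a pattern — it's the concrete string captured by group 1, re-applied verbatim.
Walking the string: at [0:4] match 'ujuj', group 1 = 'uj'; at [6:10] match 'ujuj', group 1 = 'uj'; at [12:16] match 'ujuj', group 1 = 'uj'.
`findall` collects group 1 from each match (3 total).

['uj', 'uj', 'uj']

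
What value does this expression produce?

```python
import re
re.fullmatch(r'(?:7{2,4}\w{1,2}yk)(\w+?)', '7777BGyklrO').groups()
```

('lrO',)

Pattern: 2 to 4 of a literal '7', then 1 to 2 of a word character, then the literal 'yk' (non-capturing group); then one or more of a word character (lazy) (captured).
`fullmatch` succeeds only if the pattern covers the string from start to end.
The match spans [0:11] → '7777BGyklrO'.
Captured: group 1 = 'lrO'.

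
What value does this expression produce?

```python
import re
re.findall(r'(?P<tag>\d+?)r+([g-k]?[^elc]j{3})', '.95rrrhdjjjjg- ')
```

This matches one or more of a digit (lazy) (captured as 'tag'); then one or more of a literal 'r'; then optionally a character in [g-k], then any character except [elc], then exactly 3 of a literal 'j' (captured).
Scanning left to right: at [1:11] match '95rrrhdjjj', groups = ('95', 'hdjjj').
With 2 capturing groups, `findall` returns a 2-tuple per match.

[('95', 'hdjjj')]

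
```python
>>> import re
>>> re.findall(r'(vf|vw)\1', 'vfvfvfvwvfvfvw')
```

After group 1 captures some text, `\1` only succeeds where that same text appears again.
Matches: at [0:4] match 'vfvf', group 1 = 'vf'; at [8:12] match 'vfvf', group 1 = 'vf'.
With a single group, `findall` returns only what that group captured — 2 items.

['vf', 'vf']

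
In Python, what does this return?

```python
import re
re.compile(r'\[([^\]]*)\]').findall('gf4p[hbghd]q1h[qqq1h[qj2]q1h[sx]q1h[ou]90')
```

['hbghd', 'qqq1h[qj2', 'sx', 'ou']

Walking the string: at [4:11] match '[hbghd]', group 1 = 'hbghd'; at [14:25] match '[qqq1h[qj2]', group 1 = 'qqq1h[qj2'; at [28:32] match '[sx]', group 1 = 'sx'; at [35:39] match '[ou]', group 1 = 'ou'.
With a single group, `findall` returns only what that group captured — 4 items.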